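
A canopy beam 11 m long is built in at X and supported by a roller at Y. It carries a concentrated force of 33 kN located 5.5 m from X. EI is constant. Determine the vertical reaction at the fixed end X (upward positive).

Take the reaction at Y as the redundant and release it; the primary structure is a cantilever fixed at X.
Primary-structure tip deflection at Y by superposition:
  point load 33 at a = 5.5: Pa²(3L − a)/(6EI) = 4575/EI
Flexibility coefficient — unit upward force at Y: δ_{YY} = L³/(3EI) = 443.7/EI.
The prop prevents deflection at Y: R_Y = δ_0/δ_{YY} = 4575/443.7 = 10.31 kN.
Vertical equilibrium: R_X = ΣP − R_Y = 33 − 10.31 = 22.69 kN.

R_X = 22.69 kN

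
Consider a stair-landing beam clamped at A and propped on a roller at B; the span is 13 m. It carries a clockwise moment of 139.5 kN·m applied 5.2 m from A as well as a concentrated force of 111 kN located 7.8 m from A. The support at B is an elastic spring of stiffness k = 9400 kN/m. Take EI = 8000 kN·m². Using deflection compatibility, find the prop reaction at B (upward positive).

Release the roller at B. Primary structure: cantilever fixed at A.
Primary-structure tip deflection at B by superposition:
  clockwise couple 139.5 at a = 5.2: M₀a(2L − a)/(2EI) = 7544/EI
  point load 111 at a = 7.8: Pa²(3L − a)/(6EI) = 35117/EI
  δ_0 = 42661/EI
Tip deflection under a unit load at B: L³/(3EI) = 732.3/EI.
With EI = 8000 kN·m²: δ_0 = 5.3326 m and δ_{BB} = 0.091542 m/kN.
Compatibility — the spring shortens by R_B/k under the reaction it provides: δ_0 − R_B·δ_{BB} = R_B/k. With 1/k = 0.000106 m/kN, R_B = δ_0 / (δ_{BB} + 1/k) = 5.3326 / (0.091542 + 0.000106) = 58.19 kN.

R_B = 58.19 kN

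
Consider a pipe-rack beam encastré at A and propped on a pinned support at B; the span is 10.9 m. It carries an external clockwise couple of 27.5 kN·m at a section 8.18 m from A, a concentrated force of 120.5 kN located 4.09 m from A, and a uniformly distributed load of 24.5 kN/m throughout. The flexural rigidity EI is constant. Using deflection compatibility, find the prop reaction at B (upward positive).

R_B = 126 kN

Take the reaction at B as the redundant and release it; the primary structure is a cantilever fixed at A.
Free-end deflection of the primary structure under the applied loading (downward +):
  clockwise couple 27.5 at a = 8.18: M₀a(2L − a)/(2EI) = 1532/EI
  point load 120.5 at a = 4.09: Pa²(3L − a)/(6EI) = 9612/EI
  UDL 24.5: wL⁴/(8EI) = 43230/EI
  δ_0 = 54373/EI
Tip deflection under a unit load at B: L³/(3EI) = 431.7/EI.
Compatibility at B: δ_0 − R_B·δ_{BB} = 0, so R_B = 54373/431.7 = 126 kN.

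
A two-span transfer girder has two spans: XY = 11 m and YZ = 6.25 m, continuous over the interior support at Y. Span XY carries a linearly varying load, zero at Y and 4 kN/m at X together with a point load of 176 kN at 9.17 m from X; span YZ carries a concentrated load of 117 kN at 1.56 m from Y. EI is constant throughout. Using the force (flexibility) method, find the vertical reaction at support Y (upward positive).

Release continuity at Y by inserting a hinge; the redundant is the internal moment M_Y. The primary structure is two simply-supported spans XY and YZ.
Discontinuity in slope at Y on the released structure — sum the simple-span end rotations:
  span XY: triangular load, peak 4: 7w₀L³/(360EI) = 103.5/EI
  span XY: point load 176 at a = 9.17: Pab(L + a)/(6LEI) = 902.6/EI
  span YZ: point load 117 at a = 1.56: Pab(L + b)/(6LEI) = 249.7/EI
  relative rotation θ_0 = (1006 + 249.7)/EI = 1256/EI
A unit hogging moment at Y produces rotation L₁/(3EI) + L₂/(3EI) = 5.75/EI.
Slope continuity at Y: θ_0 = M_Y·5.75/EI, so M_Y = 1256/5.75 = 218.4 kN·m (hogging).
Span XY, ΣM about X with M_Y applied at Y: R_Y^{XY}·11 = 1695 + 218.4, so R_Y^{XY} = 173.9 kN and R_X = 198 − 173.9 = 24.09 kN.
Span YZ, ΣM about Z: R_Y^{YZ}·6.25 = 548.7 + 218.4, so R_Y^{YZ} = 122.7 kN and R_Z = 117 − 122.7 = -5.742 kN.
R_Y = 173.9 + 122.7 = 296.7 kN.

R_Y = 296.7 kN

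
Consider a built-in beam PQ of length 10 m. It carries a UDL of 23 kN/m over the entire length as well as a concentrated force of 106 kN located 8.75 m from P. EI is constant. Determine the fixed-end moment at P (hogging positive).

Take the two fixed-end moments M_P, M_Q as redundants; the released structure is the simple span PQ.
On the primary (simply-supported) span, the end slopes from the loading are:
  at P: UDL 23: wL³/(24EI) = 958.3/EI
  at Q: UDL 23: wL³/(24EI) = 958.3/EI
  at P: point load 106 at a = 8.75: Pab(L + b)/(6LEI) = 217.4/EI
  at Q: point load 106 at a = 8.75: Pab(L + a)/(6LEI) = 362.3/EI
  θ_P0 = 1176/EI,  θ_Q0 = 1321/EI
Flexibility coefficients: a unit moment at one end gives L/(3EI) there and L/(6EI) at the far end, so f₁₁ = f₂₂ = 3.333/EI and f₁₂ = f₂₁ = 1.667/EI.
Compatibility — zero rotation at each built-in end:
  3.333 M_P + 1.667 M_Q = 1176
  1.667 M_P + 3.333 M_Q = 1321
Solving the pair gives M_P = 206.2 kN·m and M_Q = 293.1 kN·m (hogging).

M_P = 206.2 kN·m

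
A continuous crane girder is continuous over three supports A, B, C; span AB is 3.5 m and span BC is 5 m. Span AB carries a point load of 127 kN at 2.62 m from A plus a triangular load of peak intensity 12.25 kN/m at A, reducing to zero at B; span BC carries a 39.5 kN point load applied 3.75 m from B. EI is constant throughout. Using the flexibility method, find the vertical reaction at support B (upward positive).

R_B = 135.1 kN

Insert a hinge at B; M_B is the redundant, and each span becomes simply supported.
End slopes at the hinge B, treating each span as simply supported:
  span AB: point load 127 at a = 2.62: Pab(L + a)/(6LEI) = 85.33/EI
  span AB: triangular load, peak 12.25: 7w₀L³/(360EI) = 10.21/EI
  span BC: point load 39.5 at a = 3.75: Pab(L + b)/(6LEI) = 38.57/EI
  relative rotation θ_0 = (95.55 + 38.57)/EI = 134.1/EI
A unit hogging moment at B produces rotation L₁/(3EI) + L₂/(3EI) = 2.833/EI.
Compatibility: M_B·(L₁+L₂)/(3EI) = θ_0, giving M_B = 47.34 kN·m (hogging).
Span AB, ΣM about A with M_B applied at B: R_B^{AB}·3.5 = 357.8 + 47.34, so R_B^{AB} = 115.7 kN and R_A = 148.4 − 115.7 = 32.7 kN.
Span BC, ΣM about C: R_B^{BC}·5 = 49.38 + 47.34, so R_B^{BC} = 19.34 kN and R_C = 39.5 − 19.34 = 20.16 kN.
R_B = 115.7 + 19.34 = 135.1 kN.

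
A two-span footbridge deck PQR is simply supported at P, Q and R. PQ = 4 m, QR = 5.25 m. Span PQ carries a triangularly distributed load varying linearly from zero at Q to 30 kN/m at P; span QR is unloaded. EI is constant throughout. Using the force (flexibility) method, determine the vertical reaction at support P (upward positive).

R_P = 36.97 kN

Insert a hinge at Q; M_Q is the redundant, and each span becomes simply supported.
Rotations at Q on the released spans (each span's end-slope, ×1/EI):
  span PQ: triangular load, peak 30: 7w₀L³/(360EI) = 37.33/EI
  relative rotation θ_0 = (37.33 + 0)/EI = 37.33/EI
A unit hogging moment at Q produces rotation L₁/(3EI) + L₂/(3EI) = 3.083/EI.
Slope continuity at Q: θ_0 = M_Q·3.083/EI, so M_Q = 37.33/3.083 = 12.11 kN·m (hogging).
Span PQ, ΣM about P with M_Q applied at Q: R_Q^{PQ}·4 = 80 + 12.11, so R_Q^{PQ} = 23.03 kN and R_P = 60 − 23.03 = 36.97 kN.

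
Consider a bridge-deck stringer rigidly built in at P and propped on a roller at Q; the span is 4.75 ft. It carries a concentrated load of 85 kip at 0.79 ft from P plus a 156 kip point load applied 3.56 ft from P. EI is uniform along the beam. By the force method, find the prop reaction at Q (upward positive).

Remove the prop at Q; the released (primary) structure is a cantilever built in at P.
Deflection at Q on the released cantilever, summing each load's contribution:
  point load 85 at a = 0.79: Pa²(3L − a)/(6EI) = 119/EI
  point load 156 at a = 3.56: Pa²(3L − a)/(6EI) = 3523/EI
  δ_0 = 3642/EI
Flexibility coefficient — unit upward force at Q: δ_{QQ} = L³/(3EI) = 35.72/EI.
Compatibility at Q: δ_0 − R_Q·δ_{QQ} = 0, so R_Q = 3642/35.72 = 101.9 kip.

R_Q = 101.9 kip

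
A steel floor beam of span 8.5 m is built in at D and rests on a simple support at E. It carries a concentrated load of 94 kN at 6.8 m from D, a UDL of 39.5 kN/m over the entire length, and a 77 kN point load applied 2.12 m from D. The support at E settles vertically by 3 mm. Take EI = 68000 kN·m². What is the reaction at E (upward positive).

R_E = 197.7 kN

Choose R_E as the redundant. The primary structure is the cantilever fixed at D.
Downward deflection at the released point E due to the loads:
  point load 94 at a = 6.8: Pa²(3L − a)/(6EI) = 13547/EI
  UDL 39.5: wL⁴/(8EI) = 25774/EI
  point load 77 at a = 2.12: Pa²(3L − a)/(6EI) = 1349/EI
  δ_0 = 40669/EI
Flexibility coefficient — unit upward force at E: δ_{EE} = L³/(3EI) = 204.7/EI.
With EI = 68000 kN·m²: δ_0 = 0.59808 m and δ_{EE} = 0.00301 m/kN.
Compatibility — the beam at E must follow the support down by 0.003 m: δ_0 − R_E·δ_{EE} = 0.003, so R_E = (0.59808 − 0.003)/0.00301 = 197.7 kN.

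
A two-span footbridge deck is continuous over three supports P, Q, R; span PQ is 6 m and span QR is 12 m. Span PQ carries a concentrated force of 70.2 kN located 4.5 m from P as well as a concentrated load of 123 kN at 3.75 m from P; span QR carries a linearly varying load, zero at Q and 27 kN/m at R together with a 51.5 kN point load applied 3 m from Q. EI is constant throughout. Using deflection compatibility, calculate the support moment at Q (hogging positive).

Take M_Q as the redundant. Released structure: two simple spans PQ and QR with a hinge at Q.
Discontinuity in slope at Q on the released structure — sum the simple-span end rotations:
  span PQ: point load 70.2 at a = 4.5: Pab(L + a)/(6LEI) = 138.2/EI
  span PQ: point load 123 at a = 3.75: Pab(L + a)/(6LEI) = 281.1/EI
  span QR: triangular load, peak 27: 7w₀L³/(360EI) = 907.2/EI
  span QR: point load 51.5 at a = 3: Pab(L + b)/(6LEI) = 405.6/EI
  relative rotation θ_0 = (419.3 + 1313)/EI = 1732/EI
A unit hogging moment at Q produces rotation L₁/(3EI) + L₂/(3EI) = 6/EI.
Slope continuity at Q: θ_0 = M_Q·6/EI, so M_Q = 1732/6 = 288.7 kN·m (hogging).

M_Q = 288.7 kN·m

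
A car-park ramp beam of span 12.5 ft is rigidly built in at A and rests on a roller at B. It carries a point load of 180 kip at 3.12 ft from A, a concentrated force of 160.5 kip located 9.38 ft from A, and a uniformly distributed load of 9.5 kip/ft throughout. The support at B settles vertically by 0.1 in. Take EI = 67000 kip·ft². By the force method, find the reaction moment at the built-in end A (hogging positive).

M_A = 799.9 kip·ft

Remove the prop at B; the released (primary) structure is a cantilever built in at A.
Downward deflection at the released point B due to the loads:
  point load 180 at a = 3.12: Pa²(3L − a)/(6EI) = 10040/EI
  point load 160.5 at a = 9.38: Pa²(3L − a)/(6EI) = 66183/EI
  UDL 9.5: wL⁴/(8EI) = 28992/EI
  δ_0 = 105215/EI
Flexibility coefficient — unit upward force at B: δ_{BB} = L³/(3EI) = 651/EI.
With EI = 67000 kip·ft²: δ_0 = 1.5704 ft and δ_{BB} = 0.009717 ft/kip.
Compatibility — the beam at B must follow the support down by 0.008333 ft: δ_0 − R_B·δ_{BB} = 0.008333, so R_B = (1.5704 − 0.008333)/0.009717 = 160.8 kip.
Moment equilibrium about A: M_A = Σ(load moments about A) − R_B·L = 2809 − 160.8×12.5 = 799.9 kip·ft.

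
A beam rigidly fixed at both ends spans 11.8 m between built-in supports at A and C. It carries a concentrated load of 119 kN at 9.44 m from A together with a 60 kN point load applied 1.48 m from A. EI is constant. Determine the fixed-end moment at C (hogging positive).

M_C = 189.5 kN·m

Release both end moments; the primary structure is a simply-supported span AC with redundants M_A and M_C.
On the primary (simply-supported) span, the end slopes from the loading are:
  at A: point load 119 at a = 9.44: Pab(L + b)/(6LEI) = 530.2/EI
  at C: point load 119 at a = 9.44: Pab(L + a)/(6LEI) = 795.3/EI
  at A: point load 60 at a = 1.48: Pab(L + b)/(6LEI) = 286.3/EI
  at C: point load 60 at a = 1.48: Pab(L + a)/(6LEI) = 171.9/EI
  θ_A0 = 816.5/EI,  θ_C0 = 967.2/EI
Flexibility coefficients: a unit moment at one end gives L/(3EI) there and L/(6EI) at the far end, so f₁₁ = f₂₂ = 3.933/EI and f₁₂ = f₂₁ = 1.967/EI.
Compatibility — zero rotation at each built-in end:
  3.933 M_A + 1.967 M_C = 816.5
  1.967 M_A + 3.933 M_C = 967.2
Solving the pair gives M_A = 112.9 kN·m and M_C = 189.5 kN·m (hogging).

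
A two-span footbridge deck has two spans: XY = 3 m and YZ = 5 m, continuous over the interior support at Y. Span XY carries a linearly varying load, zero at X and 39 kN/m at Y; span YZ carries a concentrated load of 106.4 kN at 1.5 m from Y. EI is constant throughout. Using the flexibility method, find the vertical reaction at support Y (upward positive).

Release continuity at Y by inserting a hinge; the redundant is the internal moment M_Y. The primary structure is two simply-supported spans XY and YZ.
Rotations at Y on the released spans (each span's end-slope, ×1/EI):
  span XY: triangular load, peak 39: w₀L³/(45EI) = 23.4/EI
  span YZ: point load 106.4 at a = 1.5: Pab(L + b)/(6LEI) = 158.3/EI
  relative rotation θ_0 = (23.4 + 158.3)/EI = 181.7/EI
A unit hogging moment at Y produces rotation L₁/(3EI) + L₂/(3EI) = 2.667/EI.
Slope continuity at Y: θ_0 = M_Y·2.667/EI, so M_Y = 181.7/2.667 = 68.13 kN·m (hogging).
Span XY, ΣM about X with M_Y applied at Y: R_Y^{XY}·3 = 117 + 68.13, so R_Y^{XY} = 61.71 kN and R_X = 58.5 − 61.71 = -3.209 kN.
Span YZ, ΣM about Z: R_Y^{YZ}·5 = 372.4 + 68.13, so R_Y^{YZ} = 88.11 kN and R_Z = 106.4 − 88.11 = 18.29 kN.
R_Y = 61.71 + 88.11 = 149.8 kN.

R_Y = 149.8 kN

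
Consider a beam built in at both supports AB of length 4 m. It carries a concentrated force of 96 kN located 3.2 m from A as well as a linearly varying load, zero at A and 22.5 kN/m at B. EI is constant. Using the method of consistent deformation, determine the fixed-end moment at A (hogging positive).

Take the two fixed-end moments M_A, M_B as redundants; the released structure is the simple span AB.
On the primary (simply-supported) span, the end slopes from the loading are:
  at A: point load 96 at a = 3.2: Pab(L + b)/(6LEI) = 49.15/EI
  at B: point load 96 at a = 3.2: Pab(L + a)/(6LEI) = 73.73/EI
  at A: triangular load, peak 22.5: 7w₀L³/(360EI) = 28/EI
  at B: triangular load, peak 22.5: w₀L³/(45EI) = 32/EI
  θ_A0 = 77.15/EI,  θ_B0 = 105.7/EI
Flexibility coefficients: a unit moment at one end gives L/(3EI) there and L/(6EI) at the far end, so f₁₁ = f₂₂ = 1.333/EI and f₁₂ = f₂₁ = 0.6667/EI.
Compatibility — zero rotation at each built-in end:
  1.333 M_A + 0.6667 M_B = 77.15
  0.6667 M_A + 1.333 M_B = 105.7
Solving the pair gives M_A = 24.29 kN·m and M_B = 67.15 kN·m (hogging).

M_A = 24.29 kN·m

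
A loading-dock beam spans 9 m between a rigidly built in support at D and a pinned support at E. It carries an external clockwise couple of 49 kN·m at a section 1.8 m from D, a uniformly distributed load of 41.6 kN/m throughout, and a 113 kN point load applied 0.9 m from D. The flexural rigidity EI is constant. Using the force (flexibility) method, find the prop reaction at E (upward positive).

R_E = 145 kN

Take the reaction at E as the redundant and release it; the primary structure is a cantilever fixed at D.
Primary-structure tip deflection at E by superposition:
  clockwise couple 49 at a = 1.8: M₀a(2L − a)/(2EI) = 714.4/EI
  UDL 41.6: wL⁴/(8EI) = 34117/EI
  point load 113 at a = 0.9: Pa²(3L − a)/(6EI) = 398.2/EI
  δ_0 = 35230/EI
Flexibility coefficient — unit upward force at E: δ_{EE} = L³/(3EI) = 243/EI.
The prop prevents deflection at E: R_E = δ_0/δ_{EE} = 35230/243 = 145 kN.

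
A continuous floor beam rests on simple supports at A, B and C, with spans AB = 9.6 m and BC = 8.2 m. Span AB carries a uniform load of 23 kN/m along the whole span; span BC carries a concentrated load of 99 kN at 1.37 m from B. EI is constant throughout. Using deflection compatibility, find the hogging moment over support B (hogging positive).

M_B = 190.6 kN·m

Take M_B as the redundant. Released structure: two simple spans AB and BC with a hinge at B.
End slopes at the hinge B, treating each span as simply supported:
  span AB: UDL 23: wL³/(24EI) = 847.9/EI
  span BC: point load 99 at a = 1.37: Pab(L + b)/(6LEI) = 283/EI
  relative rotation θ_0 = (847.9 + 283)/EI = 1131/EI
A unit hogging moment at B produces rotation L₁/(3EI) + L₂/(3EI) = 5.933/EI.
Compatibility: M_B·(L₁+L₂)/(3EI) = θ_0, giving M_B = 190.6 kN·m (hogging).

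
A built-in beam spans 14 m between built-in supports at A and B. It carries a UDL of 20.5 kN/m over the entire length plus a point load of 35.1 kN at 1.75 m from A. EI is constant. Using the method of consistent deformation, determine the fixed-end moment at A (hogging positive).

M_A = 381.9 kN·m

Take the two fixed-end moments M_A, M_B as redundants; the released structure is the simple span AB.
End rotations of the released simple span under the applied load (×1/EI):
  at A: UDL 20.5: wL³/(24EI) = 2344/EI
  at B: UDL 20.5: wL³/(24EI) = 2344/EI
  at A: point load 35.1 at a = 1.75: Pab(L + b)/(6LEI) = 235.1/EI
  at B: point load 35.1 at a = 1.75: Pab(L + a)/(6LEI) = 141.1/EI
  θ_A0 = 2579/EI,  θ_B0 = 2485/EI
Flexibility coefficients: a unit moment at one end gives L/(3EI) there and L/(6EI) at the far end, so f₁₁ = f₂₂ = 4.667/EI and f₁₂ = f₂₁ = 2.333/EI.
Compatibility — zero rotation at each built-in end:
  4.667 M_A + 2.333 M_B = 2579
  2.333 M_A + 4.667 M_B = 2485
Solving the pair gives M_A = 381.9 kN·m and M_B = 341.6 kN·m (hogging).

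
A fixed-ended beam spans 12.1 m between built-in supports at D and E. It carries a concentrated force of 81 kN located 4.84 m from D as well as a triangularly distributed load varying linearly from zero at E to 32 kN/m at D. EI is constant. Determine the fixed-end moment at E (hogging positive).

M_E = 250.3 kN·m

Release both end moments; the primary structure is a simply-supported span DE with redundants M_D and M_E.
On the primary (simply-supported) span, the end slopes from the loading are:
  at D: point load 81 at a = 4.84: Pab(L + b)/(6LEI) = 759/EI
  at E: point load 81 at a = 4.84: Pab(L + a)/(6LEI) = 664.1/EI
  at D: triangular load, peak 32: w₀L³/(45EI) = 1260/EI
  at E: triangular load, peak 32: 7w₀L³/(360EI) = 1102/EI
  θ_D0 = 2019/EI,  θ_E0 = 1766/EI
Flexibility coefficients: a unit moment at one end gives L/(3EI) there and L/(6EI) at the far end, so f₁₁ = f₂₂ = 4.033/EI and f₁₂ = f₂₁ = 2.017/EI.
Compatibility — zero rotation at each built-in end:
  4.033 M_D + 2.017 M_E = 2019
  2.017 M_D + 4.033 M_E = 1766
Solving the pair gives M_D = 375.4 kN·m and M_E = 250.3 kN·m (hogging).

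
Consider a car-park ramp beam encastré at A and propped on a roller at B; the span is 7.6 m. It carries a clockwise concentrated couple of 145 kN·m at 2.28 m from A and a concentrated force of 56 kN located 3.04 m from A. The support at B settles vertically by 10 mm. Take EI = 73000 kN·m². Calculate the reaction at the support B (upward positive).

Choose R_B as the redundant. The primary structure is the cantilever fixed at A.
Free-end deflection of the primary structure under the applied loading (downward +):
  clockwise couple 145 at a = 2.28: M₀a(2L − a)/(2EI) = 2136/EI
  point load 56 at a = 3.04: Pa²(3L − a)/(6EI) = 1704/EI
  δ_0 = 3840/EI
Flexibility coefficient — unit upward force at B: δ_{BB} = L³/(3EI) = 146.3/EI.
With EI = 73000 kN·m²: δ_0 = 0.052604 m and δ_{BB} = 0.002004 m/kN.
Compatibility — the beam at B must follow the support down by 0.01 m: δ_0 − R_B·δ_{BB} = 0.01, so R_B = (0.052604 − 0.01)/0.002004 = 21.25 kN.

R_B = 21.25 kN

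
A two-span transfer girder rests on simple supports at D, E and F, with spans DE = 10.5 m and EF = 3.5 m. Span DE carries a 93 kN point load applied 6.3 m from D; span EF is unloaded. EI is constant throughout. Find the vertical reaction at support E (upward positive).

Insert a hinge at E; M_E is the redundant, and each span becomes simply supported.
Discontinuity in slope at E on the released structure — sum the simple-span end rotations:
  span DE: point load 93 at a = 6.3: Pab(L + a)/(6LEI) = 656.2/EI
  relative rotation θ_0 = (656.2 + 0)/EI = 656.2/EI
A unit hogging moment at E produces rotation L₁/(3EI) + L₂/(3EI) = 4.667/EI.
Slope continuity at E: θ_0 = M_E·4.667/EI, so M_E = 656.2/4.667 = 140.6 kN·m (hogging).
Span DE, ΣM about D with M_E applied at E: R_E^{DE}·10.5 = 585.9 + 140.6, so R_E^{DE} = 69.19 kN and R_D = 93 − 69.19 = 23.81 kN.
Span EF, ΣM about F: R_E^{EF}·3.5 = 0 + 140.6, so R_E^{EF} = 40.18 kN and R_F = 0 − 40.18 = -40.18 kN.
R_E = 69.19 + 40.18 = 109.4 kN.

R_E = 109.4 kN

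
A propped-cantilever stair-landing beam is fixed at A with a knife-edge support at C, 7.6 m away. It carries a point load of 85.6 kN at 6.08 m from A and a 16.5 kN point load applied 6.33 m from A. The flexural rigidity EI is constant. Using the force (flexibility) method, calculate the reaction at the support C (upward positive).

Choose R_C as the redundant. The primary structure is the cantilever fixed at A.
Downward deflection at the released point C due to the loads:
  point load 85.6 at a = 6.08: Pa²(3L − a)/(6EI) = 8818/EI
  point load 16.5 at a = 6.33: Pa²(3L − a)/(6EI) = 1815/EI
  δ_0 = 10633/EI
Flexibility coefficient — unit upward force at C: δ_{CC} = L³/(3EI) = 146.3/EI.
The prop prevents deflection at C: R_C = δ_0/δ_{CC} = 10633/146.3 = 72.67 kN.

R_C = 72.67 kN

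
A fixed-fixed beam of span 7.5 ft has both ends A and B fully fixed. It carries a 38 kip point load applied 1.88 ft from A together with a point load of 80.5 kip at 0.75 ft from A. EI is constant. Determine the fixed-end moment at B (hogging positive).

Release both end moments; the primary structure is a simply-supported span AB with redundants M_A and M_B.
On the primary (simply-supported) span, the end slopes from the loading are:
  at A: point load 38 at a = 1.88: Pab(L + b)/(6LEI) = 117.1/EI
  at B: point load 38 at a = 1.88: Pab(L + a)/(6LEI) = 83.69/EI
  at A: point load 80.5 at a = 0.75: Pab(L + b)/(6LEI) = 129.1/EI
  at B: point load 80.5 at a = 0.75: Pab(L + a)/(6LEI) = 74.71/EI
  θ_A0 = 246.1/EI,  θ_B0 = 158.4/EI
Flexibility coefficients: a unit moment at one end gives L/(3EI) there and L/(6EI) at the far end, so f₁₁ = f₂₂ = 2.5/EI and f₁₂ = f₂₁ = 1.25/EI.
Compatibility — zero rotation at each built-in end:
  2.5 M_A + 1.25 M_B = 246.1
  1.25 M_A + 2.5 M_B = 158.4
Solving the pair gives M_A = 89.02 kip·ft and M_B = 18.85 kip·ft (hogging).

M_B = 18.85 kip·ft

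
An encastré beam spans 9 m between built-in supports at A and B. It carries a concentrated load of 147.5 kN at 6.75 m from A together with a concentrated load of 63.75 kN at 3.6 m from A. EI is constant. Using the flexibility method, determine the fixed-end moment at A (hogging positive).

Take the two fixed-end moments M_A, M_B as redundants; the released structure is the simple span AB.
Simple-span end rotations at A and B under the given loads:
  at A: point load 147.5 at a = 6.75: Pab(L + b)/(6LEI) = 466.7/EI
  at B: point load 147.5 at a = 6.75: Pab(L + a)/(6LEI) = 653.4/EI
  at A: point load 63.75 at a = 3.6: Pab(L + b)/(6LEI) = 330.5/EI
  at B: point load 63.75 at a = 3.6: Pab(L + a)/(6LEI) = 289.2/EI
  θ_A0 = 797.2/EI,  θ_B0 = 942.5/EI
Flexibility coefficients: a unit moment at one end gives L/(3EI) there and L/(6EI) at the far end, so f₁₁ = f₂₂ = 3/EI and f₁₂ = f₂₁ = 1.5/EI.
Compatibility — zero rotation at each built-in end:
  3 M_A + 1.5 M_B = 797.2
  1.5 M_A + 3 M_B = 942.5
Solving the pair gives M_A = 144.8 kN·m and M_B = 241.8 kN·m (hogging).

M_A = 144.8 kN·m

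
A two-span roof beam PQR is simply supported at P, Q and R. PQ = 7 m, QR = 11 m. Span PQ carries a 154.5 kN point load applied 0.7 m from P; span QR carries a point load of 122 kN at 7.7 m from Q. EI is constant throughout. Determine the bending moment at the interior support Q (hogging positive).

M_Q = 132.8 kN·m

Release continuity at Q by inserting a hinge; the redundant is the internal moment M_Q. The primary structure is two simply-supported spans PQ and QR.
Rotations at Q on the released spans (each span's end-slope, ×1/EI):
  span PQ: point load 154.5 at a = 0.7: Pab(L + a)/(6LEI) = 124.9/EI
  span QR: point load 122 at a = 7.7: Pab(L + b)/(6LEI) = 671.7/EI
  relative rotation θ_0 = (124.9 + 671.7)/EI = 796.6/EI
A unit hogging moment at Q produces rotation L₁/(3EI) + L₂/(3EI) = 6/EI.
Compatibility: M_Q·(L₁+L₂)/(3EI) = θ_0, giving M_Q = 132.8 kN·m (hogging).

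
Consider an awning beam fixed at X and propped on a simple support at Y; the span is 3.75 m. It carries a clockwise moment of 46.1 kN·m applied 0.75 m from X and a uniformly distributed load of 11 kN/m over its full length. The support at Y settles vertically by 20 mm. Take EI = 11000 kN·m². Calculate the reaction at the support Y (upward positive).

R_Y = 9.592 kN

Remove the prop at Y; the released (primary) structure is a cantilever built in at X.
Primary-structure tip deflection at Y by superposition:
  clockwise couple 46.1 at a = 0.75: M₀a(2L − a)/(2EI) = 116.7/EI
  UDL 11: wL⁴/(8EI) = 271.9/EI
  δ_0 = 388.6/EI
Flexibility coefficient — unit upward force at Y: δ_{YY} = L³/(3EI) = 17.58/EI.
With EI = 11000 kN·m²: δ_0 = 0.035327 m and δ_{YY} = 0.001598 m/kN.
Compatibility — the beam at Y must follow the support down by 0.02 m: δ_0 − R_Y·δ_{YY} = 0.02, so R_Y = (0.035327 − 0.02)/0.001598 = 9.592 kN.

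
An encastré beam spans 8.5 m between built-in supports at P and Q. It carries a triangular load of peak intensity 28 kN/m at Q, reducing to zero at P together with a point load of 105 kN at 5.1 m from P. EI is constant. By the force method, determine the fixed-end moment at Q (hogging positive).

M_Q = 229.7 kN·m

Release both end moments; the primary structure is a simply-supported span PQ with redundants M_P and M_Q.
Simple-span end rotations at P and Q under the given loads:
  at P: triangular load, peak 28: 7w₀L³/(360EI) = 334.4/EI
  at Q: triangular load, peak 28: w₀L³/(45EI) = 382.1/EI
  at P: point load 105 at a = 5.1: Pab(L + b)/(6LEI) = 424.8/EI
  at Q: point load 105 at a = 5.1: Pab(L + a)/(6LEI) = 485.5/EI
  θ_P0 = 759.2/EI,  θ_Q0 = 867.6/EI
Flexibility coefficients: a unit moment at one end gives L/(3EI) there and L/(6EI) at the far end, so f₁₁ = f₂₂ = 2.833/EI and f₁₂ = f₂₁ = 1.417/EI.
Compatibility — zero rotation at each built-in end:
  2.833 M_P + 1.417 M_Q = 759.2
  1.417 M_P + 2.833 M_Q = 867.6
Solving the pair gives M_P = 153.1 kN·m and M_Q = 229.7 kN·m (hogging).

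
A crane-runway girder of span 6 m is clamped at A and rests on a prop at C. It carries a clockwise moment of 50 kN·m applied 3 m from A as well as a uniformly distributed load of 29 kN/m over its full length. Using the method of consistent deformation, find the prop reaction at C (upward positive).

R_C = 74.62 kN

Release the roller at C. Primary structure: cantilever fixed at A.
Deflection at C on the released cantilever, summing each load's contribution:
  clockwise couple 50 at a = 3: M₀a(2L − a)/(2EI) = 675/EI
  UDL 29: wL⁴/(8EI) = 4698/EI
  δ_0 = 5373/EI
Flexibility coefficient — unit upward force at C: δ_{CC} = L³/(3EI) = 72/EI.
The prop prevents deflection at C: R_C = δ_0/δ_{CC} = 5373/72 = 74.62 kN.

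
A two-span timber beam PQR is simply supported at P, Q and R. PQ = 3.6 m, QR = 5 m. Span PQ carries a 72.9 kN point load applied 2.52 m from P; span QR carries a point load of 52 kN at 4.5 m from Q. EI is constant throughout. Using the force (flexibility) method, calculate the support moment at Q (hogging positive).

Take M_Q as the redundant. Released structure: two simple spans PQ and QR with a hinge at Q.
Rotations at Q on the released spans (each span's end-slope, ×1/EI):
  span PQ: point load 72.9 at a = 2.52: Pab(L + a)/(6LEI) = 56.21/EI
  span QR: point load 52 at a = 4.5: Pab(L + b)/(6LEI) = 21.45/EI
  relative rotation θ_0 = (56.21 + 21.45)/EI = 77.66/EI
A unit hogging moment at Q produces rotation L₁/(3EI) + L₂/(3EI) = 2.867/EI.
Slope continuity at Q: θ_0 = M_Q·2.867/EI, so M_Q = 77.66/2.867 = 27.09 kN·m (hogging).

M_Q = 27.09 kN·m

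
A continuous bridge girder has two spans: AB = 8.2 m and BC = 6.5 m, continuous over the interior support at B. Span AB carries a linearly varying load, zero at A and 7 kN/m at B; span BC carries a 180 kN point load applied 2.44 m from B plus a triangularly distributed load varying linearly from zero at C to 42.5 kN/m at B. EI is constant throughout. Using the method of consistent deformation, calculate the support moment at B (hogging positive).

M_B = 169 kN·m

Release continuity at B by inserting a hinge; the redundant is the internal moment M_B. The primary structure is two simply-supported spans AB and BC.
End slopes at the hinge B, treating each span as simply supported:
  span AB: triangular load, peak 7: w₀L³/(45EI) = 85.77/EI
  span BC: point load 180 at a = 2.44: Pab(L + b)/(6LEI) = 482.8/EI
  span BC: triangular load, peak 42.5: w₀L³/(45EI) = 259.4/EI
  relative rotation θ_0 = (85.77 + 742.2)/EI = 828/EI
A unit hogging moment at B produces rotation L₁/(3EI) + L₂/(3EI) = 4.9/EI.
Slope continuity at B: θ_0 = M_B·4.9/EI, so M_B = 828/4.9 = 169 kN·m (hogging).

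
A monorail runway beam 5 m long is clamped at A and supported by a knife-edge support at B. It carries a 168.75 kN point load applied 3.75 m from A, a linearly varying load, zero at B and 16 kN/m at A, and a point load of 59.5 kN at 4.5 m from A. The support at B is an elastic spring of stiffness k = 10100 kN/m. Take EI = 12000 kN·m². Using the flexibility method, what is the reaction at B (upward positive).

Take the reaction at B as the redundant and release it; the primary structure is a cantilever fixed at A.
Downward deflection at the released point B due to the loads:
  point load 168.75 at a = 3.75: Pa²(3L − a)/(6EI) = 4449/EI
  triangular load, peak 16 at the fixed end: w₀L⁴/(30EI) = 333.3/EI
  point load 59.5 at a = 4.5: Pa²(3L − a)/(6EI) = 2109/EI
  δ_0 = 6891/EI
Flexibility coefficient — unit upward force at B: δ_{BB} = L³/(3EI) = 41.67/EI.
With EI = 12000 kN·m²: δ_0 = 0.57428 m and δ_{BB} = 0.003472 m/kN.
Compatibility — the spring shortens by R_B/k under the reaction it provides: δ_0 − R_B·δ_{BB} = R_B/k. With 1/k = 0.000099 m/kN, R_B = δ_0 / (δ_{BB} + 1/k) = 0.57428 / (0.003472 + 0.000099) = 160.8 kN.

R_B = 160.8 kN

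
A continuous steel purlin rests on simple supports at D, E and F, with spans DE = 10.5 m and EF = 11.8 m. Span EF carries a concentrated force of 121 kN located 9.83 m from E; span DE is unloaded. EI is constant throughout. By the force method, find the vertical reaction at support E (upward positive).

R_E = 31.24 kN

Insert a hinge at E; M_E is the redundant, and each span becomes simply supported.
End slopes at the hinge E, treating each span as simply supported:
  span EF: point load 121 at a = 9.83: Pab(L + b)/(6LEI) = 455.7/EI
  relative rotation θ_0 = (0 + 455.7)/EI = 455.7/EI
A unit hogging moment at E produces rotation L₁/(3EI) + L₂/(3EI) = 7.433/EI.
Compatibility: M_E·(L₁+L₂)/(3EI) = θ_0, giving M_E = 61.31 kN·m (hogging).
Span DE, ΣM about D with M_E applied at E: R_E^{DE}·10.5 = 0 + 61.31, so R_E^{DE} = 5.839 kN and R_D = 0 − 5.839 = -5.839 kN.
Span EF, ΣM about F: R_E^{EF}·11.8 = 238.4 + 61.31, so R_E^{EF} = 25.4 kN and R_F = 121 − 25.4 = 95.6 kN.
R_E = 5.839 + 25.4 = 31.24 kN.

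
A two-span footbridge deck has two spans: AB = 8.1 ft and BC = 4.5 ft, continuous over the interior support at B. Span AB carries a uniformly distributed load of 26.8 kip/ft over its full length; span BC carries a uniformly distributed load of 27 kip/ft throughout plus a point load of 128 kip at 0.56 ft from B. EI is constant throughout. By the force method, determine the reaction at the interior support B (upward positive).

R_B = 345.9 kip

Take M_B as the redundant. Released structure: two simple spans AB and BC with a hinge at B.
Rotations at B on the released spans (each span's end-slope, ×1/EI):
  span AB: UDL 26.8: wL³/(24EI) = 593.4/EI
  span BC: UDL 27: wL³/(24EI) = 102.5/EI
  span BC: point load 128 at a = 0.56: Pab(L + b)/(6LEI) = 88.28/EI
  relative rotation θ_0 = (593.4 + 190.8)/EI = 784.2/EI
A unit hogging moment at B produces rotation L₁/(3EI) + L₂/(3EI) = 4.2/EI.
Slope continuity at B: θ_0 = M_B·4.2/EI, so M_B = 784.2/4.2 = 186.7 kip·ft (hogging).
Span AB, ΣM about A with M_B applied at B: R_B^{AB}·8.1 = 879.2 + 186.7, so R_B^{AB} = 131.6 kip and R_A = 217.1 − 131.6 = 85.49 kip.
Span BC, ΣM about C: R_B^{BC}·4.5 = 777.7 + 186.7, so R_B^{BC} = 214.3 kip and R_C = 249.5 − 214.3 = 35.18 kip.
R_B = 131.6 + 214.3 = 345.9 kip.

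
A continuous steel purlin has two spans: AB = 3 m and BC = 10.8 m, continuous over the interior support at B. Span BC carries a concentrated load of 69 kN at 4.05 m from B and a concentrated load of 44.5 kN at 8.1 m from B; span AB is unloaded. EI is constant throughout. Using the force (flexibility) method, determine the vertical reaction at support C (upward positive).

R_C = 44.89 kN

Insert a hinge at B; M_B is the redundant, and each span becomes simply supported.
Discontinuity in slope at B on the released structure — sum the simple-span end rotations:
  span BC: point load 69 at a = 4.05: Pab(L + b)/(6LEI) = 510.9/EI
  span BC: point load 44.5 at a = 8.1: Pab(L + b)/(6LEI) = 202.8/EI
  relative rotation θ_0 = (0 + 713.6)/EI = 713.6/EI
A unit hogging moment at B produces rotation L₁/(3EI) + L₂/(3EI) = 4.6/EI.
Compatibility: M_B·(L₁+L₂)/(3EI) = θ_0, giving M_B = 155.1 kN·m (hogging).
Span BC, ΣM about C: R_B^{BC}·10.8 = 585.9 + 155.1, so R_B^{BC} = 68.61 kN and R_C = 113.5 − 68.61 = 44.89 kN.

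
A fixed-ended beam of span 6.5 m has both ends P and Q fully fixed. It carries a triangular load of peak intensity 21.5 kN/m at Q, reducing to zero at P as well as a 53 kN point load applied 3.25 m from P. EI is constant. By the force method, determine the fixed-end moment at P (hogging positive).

M_P = 73.34 kN·m

Take the two fixed-end moments M_P, M_Q as redundants; the released structure is the simple span PQ.
Simple-span end rotations at P and Q under the given loads:
  at P: triangular load, peak 21.5: 7w₀L³/(360EI) = 114.8/EI
  at Q: triangular load, peak 21.5: w₀L³/(45EI) = 131.2/EI
  at P: point load 53 at a = 3.25: Pab(L + b)/(6LEI) = 140/EI
  at Q: point load 53 at a = 3.25: Pab(L + a)/(6LEI) = 140/EI
  θ_P0 = 254.8/EI,  θ_Q0 = 271.2/EI
Flexibility coefficients: a unit moment at one end gives L/(3EI) there and L/(6EI) at the far end, so f₁₁ = f₂₂ = 2.167/EI and f₁₂ = f₂₁ = 1.083/EI.
Compatibility — zero rotation at each built-in end:
  2.167 M_P + 1.083 M_Q = 254.8
  1.083 M_P + 2.167 M_Q = 271.2
Solving the pair gives M_P = 73.34 kN·m and M_Q = 88.48 kN·m (hogging).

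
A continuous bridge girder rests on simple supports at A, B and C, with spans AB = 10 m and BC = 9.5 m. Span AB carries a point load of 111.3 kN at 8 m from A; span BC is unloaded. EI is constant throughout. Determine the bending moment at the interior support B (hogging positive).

Take M_B as the redundant. Released structure: two simple spans AB and BC with a hinge at B.
Discontinuity in slope at B on the released structure — sum the simple-span end rotations:
  span AB: point load 111.3 at a = 8: Pab(L + a)/(6LEI) = 534.2/EI
  relative rotation θ_0 = (534.2 + 0)/EI = 534.2/EI
A unit hogging moment at B produces rotation L₁/(3EI) + L₂/(3EI) = 6.5/EI.
Compatibility: M_B·(L₁+L₂)/(3EI) = θ_0, giving M_B = 82.19 kN·m (hogging).

M_B = 82.19 kN·m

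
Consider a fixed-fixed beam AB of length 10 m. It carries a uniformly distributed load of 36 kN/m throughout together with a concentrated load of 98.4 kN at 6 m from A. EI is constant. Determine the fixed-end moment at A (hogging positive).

Take the two fixed-end moments M_A, M_B as redundants; the released structure is the simple span AB.
End rotations of the released simple span under the applied load (×1/EI):
  at A: UDL 36: wL³/(24EI) = 1500/EI
  at B: UDL 36: wL³/(24EI) = 1500/EI
  at A: point load 98.4 at a = 6: Pab(L + b)/(6LEI) = 551/EI
  at B: point load 98.4 at a = 6: Pab(L + a)/(6LEI) = 629.8/EI
  θ_A0 = 2051/EI,  θ_B0 = 2130/EI
Flexibility coefficients: a unit moment at one end gives L/(3EI) there and L/(6EI) at the far end, so f₁₁ = f₂₂ = 3.333/EI and f₁₂ = f₂₁ = 1.667/EI.
Compatibility — zero rotation at each built-in end:
  3.333 M_A + 1.667 M_B = 2051
  1.667 M_A + 3.333 M_B = 2130
Solving the pair gives M_A = 394.5 kN·m and M_B = 441.7 kN·m (hogging).

M_A = 394.5 kN·m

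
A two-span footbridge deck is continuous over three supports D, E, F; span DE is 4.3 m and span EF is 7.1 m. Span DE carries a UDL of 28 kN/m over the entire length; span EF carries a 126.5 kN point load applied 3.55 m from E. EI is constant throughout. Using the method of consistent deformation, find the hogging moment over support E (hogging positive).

M_E = 129.3 kN·m

Take M_E as the redundant. Released structure: two simple spans DE and EF with a hinge at E.
Discontinuity in slope at E on the released structure — sum the simple-span end rotations:
  span DE: UDL 28: wL³/(24EI) = 92.76/EI
  span EF: point load 126.5 at a = 3.55: Pab(L + b)/(6LEI) = 398.6/EI
  relative rotation θ_0 = (92.76 + 398.6)/EI = 491.3/EI
A unit hogging moment at E produces rotation L₁/(3EI) + L₂/(3EI) = 3.8/EI.
Compatibility: M_E·(L₁+L₂)/(3EI) = θ_0, giving M_E = 129.3 kN·m (hogging).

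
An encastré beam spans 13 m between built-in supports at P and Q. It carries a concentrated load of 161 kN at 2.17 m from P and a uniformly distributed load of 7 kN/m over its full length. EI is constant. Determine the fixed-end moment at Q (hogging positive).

Release both end moments; the primary structure is a simply-supported span PQ with redundants M_P and M_Q.
Simple-span end rotations at P and Q under the given loads:
  at P: point load 161 at a = 2.17: Pab(L + b)/(6LEI) = 1156/EI
  at Q: point load 161 at a = 2.17: Pab(L + a)/(6LEI) = 735.9/EI
  at P: UDL 7: wL³/(24EI) = 640.8/EI
  at Q: UDL 7: wL³/(24EI) = 640.8/EI
  θ_P0 = 1797/EI,  θ_Q0 = 1377/EI
Flexibility coefficients: a unit moment at one end gives L/(3EI) there and L/(6EI) at the far end, so f₁₁ = f₂₂ = 4.333/EI and f₁₂ = f₂₁ = 2.167/EI.
Compatibility — zero rotation at each built-in end:
  4.333 M_P + 2.167 M_Q = 1797
  2.167 M_P + 4.333 M_Q = 1377
Solving the pair gives M_P = 341.1 kN·m and M_Q = 147.2 kN·m (hogging).

M_Q = 147.2 kN·m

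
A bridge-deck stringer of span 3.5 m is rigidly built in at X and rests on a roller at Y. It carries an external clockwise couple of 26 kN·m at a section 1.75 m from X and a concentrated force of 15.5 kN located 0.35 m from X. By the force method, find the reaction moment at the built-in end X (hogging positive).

M_X = 1.388 kN·m

Release the roller at Y. Primary structure: cantilever fixed at X.
Deflection at Y on the released cantilever, summing each load's contribution:
  clockwise couple 26 at a = 1.75: M₀a(2L − a)/(2EI) = 119.4/EI
  point load 15.5 at a = 0.35: Pa²(3L − a)/(6EI) = 3.212/EI
  δ_0 = 122.6/EI
Tip deflection under a unit load at Y: L³/(3EI) = 14.29/EI.
Compatibility at Y: δ_0 − R_Y·δ_{YY} = 0, so R_Y = 122.6/14.29 = 8.582 kN.
Moment equilibrium about X: M_X = Σ(load moments about X) − R_Y·L = 31.43 − 8.582×3.5 = 1.388 kN·m.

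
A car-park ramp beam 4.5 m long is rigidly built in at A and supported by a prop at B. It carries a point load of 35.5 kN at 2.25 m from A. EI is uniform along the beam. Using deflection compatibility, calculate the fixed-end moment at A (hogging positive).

M_A = 29.95 kN·m

Release the roller at B. Primary structure: cantilever fixed at A.
Primary-structure tip deflection at B by superposition:
  point load 35.5 at a = 2.25: Pa²(3L − a)/(6EI) = 337/EI
Flexibility coefficient — unit upward force at B: δ_{BB} = L³/(3EI) = 30.38/EI.
The prop prevents deflection at B: R_B = δ_0/δ_{BB} = 337/30.38 = 11.09 kN.
Moment equilibrium about A: M_A = Σ(load moments about A) − R_B·L = 79.88 − 11.09×4.5 = 29.95 kN·m.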